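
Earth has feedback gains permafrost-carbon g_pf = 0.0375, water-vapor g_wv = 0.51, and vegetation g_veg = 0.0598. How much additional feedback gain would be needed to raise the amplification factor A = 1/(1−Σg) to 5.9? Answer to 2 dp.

0.22

Current total gain = 0.6073.
Target gain for A = 5.9: g* = 1 − 1/5.9 = 0.8305.
Additional gain needed = 0.8305 − 0.6073 = 0.22.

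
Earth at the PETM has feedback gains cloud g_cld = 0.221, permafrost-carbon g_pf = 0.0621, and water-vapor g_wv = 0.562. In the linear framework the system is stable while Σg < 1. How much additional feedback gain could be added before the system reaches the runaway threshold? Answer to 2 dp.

Current total gain = 0.221 + 0.0621 + 0.562 = 0.8451.
Margin to runaway = 1 − 0.8451 = 0.15.

0.15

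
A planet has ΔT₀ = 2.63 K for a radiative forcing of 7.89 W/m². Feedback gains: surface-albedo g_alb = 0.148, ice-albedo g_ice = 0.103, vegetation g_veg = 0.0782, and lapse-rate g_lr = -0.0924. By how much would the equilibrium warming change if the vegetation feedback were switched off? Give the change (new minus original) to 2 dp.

Original: g = 0.2368, ΔT = 2.63/(1−0.2368) = 3.4460 K.
Without vegetation: g' = 0.1586, ΔT' = 2.63/(1−0.1586) = 3.1257 K.
Change = 3.1257 − 3.4460 = -0.32 K.

-0.32 K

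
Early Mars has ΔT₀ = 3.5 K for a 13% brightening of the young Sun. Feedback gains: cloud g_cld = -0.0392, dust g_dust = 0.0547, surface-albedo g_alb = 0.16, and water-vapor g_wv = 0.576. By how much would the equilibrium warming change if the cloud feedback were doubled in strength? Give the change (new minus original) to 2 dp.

Original: g = 0.7515, ΔT = 3.5/(1−0.7515) = 14.0845 K.
With doubled cloud: g' = 0.7123, ΔT' = 3.5/(1−0.7123) = 12.1655 K.
Change = 12.1655 − 14.0845 = -1.92 K.

-1.92 K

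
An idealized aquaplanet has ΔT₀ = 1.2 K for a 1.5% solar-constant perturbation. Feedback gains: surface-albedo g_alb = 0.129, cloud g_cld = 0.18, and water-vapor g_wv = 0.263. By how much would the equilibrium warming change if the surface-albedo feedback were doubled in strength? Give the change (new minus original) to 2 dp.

1.21 K

Original: g = 0.572, ΔT = 1.2/(1−0.572) = 2.8037 K.
With doubled surface-albedo: g' = 0.701, ΔT' = 1.2/(1−0.701) = 4.0134 K.
Change = 4.0134 − 2.8037 = 1.21 K.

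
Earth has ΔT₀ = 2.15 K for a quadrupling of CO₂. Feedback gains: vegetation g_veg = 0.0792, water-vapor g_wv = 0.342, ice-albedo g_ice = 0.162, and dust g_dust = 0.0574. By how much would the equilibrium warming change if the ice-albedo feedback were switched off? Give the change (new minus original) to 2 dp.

-1.86 K

Original: g = 0.6406, ΔT = 2.15/(1−0.6406) = 5.9822 K.
Without ice-albedo: g' = 0.4786, ΔT' = 2.15/(1−0.4786) = 4.1235 K.
Change = 4.1235 − 5.9822 = -1.86 K.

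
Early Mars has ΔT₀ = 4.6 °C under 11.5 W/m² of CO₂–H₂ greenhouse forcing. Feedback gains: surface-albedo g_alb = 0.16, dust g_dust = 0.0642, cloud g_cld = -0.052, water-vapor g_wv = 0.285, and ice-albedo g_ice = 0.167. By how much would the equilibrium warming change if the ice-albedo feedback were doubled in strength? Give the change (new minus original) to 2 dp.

9.79 °C

Original: g = 0.6242, ΔT = 4.6/(1−0.6242) = 12.2406 °C.
With doubled ice-albedo: g' = 0.7912, ΔT' = 4.6/(1−0.7912) = 22.0307 °C.
Change = 22.0307 − 12.2406 = 9.79 °C.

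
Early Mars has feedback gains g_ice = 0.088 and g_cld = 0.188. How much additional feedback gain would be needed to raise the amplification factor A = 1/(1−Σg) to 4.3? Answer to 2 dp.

0.49

Current total gain = 0.276.
Target gain for A = 4.3: g* = 1 − 1/4.3 = 0.7674.
Additional gain needed = 0.7674 − 0.276 = 0.49.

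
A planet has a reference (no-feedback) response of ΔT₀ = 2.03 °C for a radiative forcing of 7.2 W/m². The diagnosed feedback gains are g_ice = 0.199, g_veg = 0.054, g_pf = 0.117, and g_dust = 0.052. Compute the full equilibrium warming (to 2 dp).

3.51 °C

Total gain g = 0.199 + 0.054 + 0.117 + 0.052 = 0.422.
Amplification A = 1/(1 − 0.422) = 1.73.
ΔT = 2.03 × 1.73 = 3.51 °C.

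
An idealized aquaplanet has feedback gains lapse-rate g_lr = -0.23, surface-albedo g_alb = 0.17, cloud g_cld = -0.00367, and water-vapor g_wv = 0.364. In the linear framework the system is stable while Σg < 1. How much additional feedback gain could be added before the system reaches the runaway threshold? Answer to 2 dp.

0.70

Current total gain = -0.23 + 0.17 − 0.00367 + 0.364 = 0.30033.
Margin to runaway = 1 − 0.30033 = 0.70.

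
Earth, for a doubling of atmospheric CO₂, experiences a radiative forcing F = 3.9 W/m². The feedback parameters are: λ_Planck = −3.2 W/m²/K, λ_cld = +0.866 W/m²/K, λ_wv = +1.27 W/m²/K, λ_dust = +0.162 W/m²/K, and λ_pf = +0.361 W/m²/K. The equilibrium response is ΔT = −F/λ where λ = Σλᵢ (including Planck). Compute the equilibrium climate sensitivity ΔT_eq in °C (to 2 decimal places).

Net feedback parameter λ = (−3.2) + (+0.866) + (+1.27) + (+0.162) + (+0.361) = -0.541 W/m²/K.
ΔT = −F/λ = −3.9/(-0.541) = 7.21 °C.

7.21 °C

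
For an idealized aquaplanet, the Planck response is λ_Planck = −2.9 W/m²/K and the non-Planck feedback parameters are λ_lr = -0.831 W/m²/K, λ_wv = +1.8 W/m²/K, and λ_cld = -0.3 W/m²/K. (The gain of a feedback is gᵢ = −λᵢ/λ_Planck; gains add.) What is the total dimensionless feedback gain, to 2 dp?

Convert to gains: g_lr = -0.831/2.9 = -0.2866; g_wv = 1.8/2.9 = 0.6207; g_cld = -0.3/2.9 = -0.1034.
Total gain g = 0.2307.

0.23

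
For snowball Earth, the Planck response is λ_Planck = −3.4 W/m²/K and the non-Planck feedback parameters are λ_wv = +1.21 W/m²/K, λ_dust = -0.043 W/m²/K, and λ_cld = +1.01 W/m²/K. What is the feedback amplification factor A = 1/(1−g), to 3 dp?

Convert to gains: g_wv = 1.21/3.4 = 0.3559; g_dust = -0.043/3.4 = -0.01265; g_cld = 1.01/3.4 = 0.2971.
Total gain g = 0.64035.
A = 1/(1 − 0.64035) = 2.780.

2.780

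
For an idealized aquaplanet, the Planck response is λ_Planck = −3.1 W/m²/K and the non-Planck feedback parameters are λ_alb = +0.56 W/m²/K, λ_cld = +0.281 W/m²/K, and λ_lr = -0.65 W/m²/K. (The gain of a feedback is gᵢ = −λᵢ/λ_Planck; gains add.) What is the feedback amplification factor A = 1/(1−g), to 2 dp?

Convert to gains: g_alb = 0.56/3.1 = 0.1806; g_cld = 0.281/3.1 = 0.09065; g_lr = -0.65/3.1 = -0.2097.
Total gain g = 0.06155.
A = 1/(1 − 0.06155) = 1.07.

1.07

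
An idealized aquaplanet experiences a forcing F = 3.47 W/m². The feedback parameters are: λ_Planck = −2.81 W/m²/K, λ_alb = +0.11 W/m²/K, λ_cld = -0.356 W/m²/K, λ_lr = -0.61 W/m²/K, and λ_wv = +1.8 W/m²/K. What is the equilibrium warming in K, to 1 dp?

Net feedback parameter λ = (−2.81) + (+0.11) + (-0.356) + (-0.61) + (+1.8) = -1.866 W/m²/K.
ΔT = −F/λ = −3.47/(-1.866) = 1.9 K.

1.9 K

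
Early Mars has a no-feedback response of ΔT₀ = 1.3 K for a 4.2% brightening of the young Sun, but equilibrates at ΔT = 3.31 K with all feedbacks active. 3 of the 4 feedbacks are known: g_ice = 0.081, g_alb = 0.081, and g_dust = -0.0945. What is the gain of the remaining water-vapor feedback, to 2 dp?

Amplification A = ΔT/ΔT₀ = 3.31/1.3 = 2.546.
Total gain g = 1 − 1/A = 1 − 1/2.546 = 0.6072.
Known gains sum to 0.081 + 0.081 − 0.0945 = 0.0675.
g_wv = 0.6072 − 0.0675 = 0.54.

0.54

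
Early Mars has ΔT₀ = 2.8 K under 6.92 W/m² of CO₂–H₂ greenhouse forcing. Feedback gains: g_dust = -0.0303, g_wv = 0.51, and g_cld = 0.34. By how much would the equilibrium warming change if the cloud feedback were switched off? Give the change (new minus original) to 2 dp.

Original: g = 0.8197, ΔT = 2.8/(1−0.8197) = 15.5297 K.
Without cloud: g' = 0.4797, ΔT' = 2.8/(1−0.4797) = 5.3815 K.
Change = 5.3815 − 15.5297 = -10.15 K.

-10.15 K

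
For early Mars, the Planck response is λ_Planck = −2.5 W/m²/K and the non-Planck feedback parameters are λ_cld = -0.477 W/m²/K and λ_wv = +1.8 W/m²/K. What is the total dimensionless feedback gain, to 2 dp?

0.53

Convert to gains: g_cld = -0.477/2.5 = -0.1908; g_wv = 1.8/2.5 = 0.72.
Total gain g = 0.5292.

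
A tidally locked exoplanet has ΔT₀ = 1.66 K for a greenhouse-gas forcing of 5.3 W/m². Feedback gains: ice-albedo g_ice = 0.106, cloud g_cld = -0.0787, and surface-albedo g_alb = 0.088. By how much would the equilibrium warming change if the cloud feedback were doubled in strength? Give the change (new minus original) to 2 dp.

Original: g = 0.1153, ΔT = 1.66/(1−0.1153) = 1.8763 K.
With doubled cloud: g' = 0.0366, ΔT' = 1.66/(1−0.0366) = 1.7231 K.
Change = 1.7231 − 1.8763 = -0.15 K.

-0.15 K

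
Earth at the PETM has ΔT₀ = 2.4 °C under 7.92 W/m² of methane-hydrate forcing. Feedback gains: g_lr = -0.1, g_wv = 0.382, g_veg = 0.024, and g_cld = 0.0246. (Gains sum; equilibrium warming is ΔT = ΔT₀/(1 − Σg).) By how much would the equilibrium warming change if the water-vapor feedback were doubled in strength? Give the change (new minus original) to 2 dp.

4.77 °C

Original: g = 0.3306, ΔT = 2.4/(1−0.3306) = 3.5853 °C.
With doubled water-vapor: g' = 0.7126, ΔT' = 2.4/(1−0.7126) = 8.3507 °C.
Change = 8.3507 − 3.5853 = 4.77 °C.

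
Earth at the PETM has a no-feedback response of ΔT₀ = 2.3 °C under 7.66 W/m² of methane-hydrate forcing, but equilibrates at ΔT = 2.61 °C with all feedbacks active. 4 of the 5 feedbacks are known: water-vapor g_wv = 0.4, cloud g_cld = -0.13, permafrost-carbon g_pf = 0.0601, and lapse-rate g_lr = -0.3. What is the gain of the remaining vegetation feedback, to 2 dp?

0.09

Amplification A = ΔT/ΔT₀ = 2.61/2.3 = 1.135.
Total gain g = 1 − 1/A = 1 − 1/1.135 = 0.1189.
Known gains sum to 0.4 − 0.13 + 0.0601 − 0.3 = 0.0301.
g_veg = 0.1189 − 0.0301 = 0.09.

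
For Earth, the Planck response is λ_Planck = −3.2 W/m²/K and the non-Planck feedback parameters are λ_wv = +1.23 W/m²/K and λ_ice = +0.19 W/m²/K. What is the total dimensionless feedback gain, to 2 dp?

0.44

Convert to gains: g_wv = 1.23/3.2 = 0.3844; g_ice = 0.19/3.2 = 0.05937.
Total gain g = 0.44377.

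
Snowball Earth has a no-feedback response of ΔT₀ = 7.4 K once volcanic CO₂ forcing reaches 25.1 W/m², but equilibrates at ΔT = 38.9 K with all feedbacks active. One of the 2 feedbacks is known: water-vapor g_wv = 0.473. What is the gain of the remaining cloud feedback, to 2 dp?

Amplification A = ΔT/ΔT₀ = 38.9/7.4 = 5.257.
Total gain g = 1 − 1/A = 1 − 1/5.257 = 0.8098.
The known gain is 0.473.
g_cld = 0.8098 − 0.473 = 0.34.

0.34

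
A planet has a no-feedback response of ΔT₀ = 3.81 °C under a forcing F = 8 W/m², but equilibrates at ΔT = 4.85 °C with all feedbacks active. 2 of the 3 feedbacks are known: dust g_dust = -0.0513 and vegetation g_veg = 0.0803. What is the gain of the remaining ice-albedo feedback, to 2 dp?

Amplification A = ΔT/ΔT₀ = 4.85/3.81 = 1.273.
Total gain g = 1 − 1/A = 1 − 1/1.273 = 0.2145.
Known gains sum to -0.0513 + 0.0803 = 0.029.
g_ice = 0.2145 − 0.029 = 0.19.

0.19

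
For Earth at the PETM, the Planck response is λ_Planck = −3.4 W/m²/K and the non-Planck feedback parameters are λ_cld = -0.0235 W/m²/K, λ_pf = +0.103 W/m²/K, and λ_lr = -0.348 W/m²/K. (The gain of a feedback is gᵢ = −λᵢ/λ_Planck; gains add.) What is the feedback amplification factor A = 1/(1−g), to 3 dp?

0.927

Convert to gains: g_cld = -0.0235/3.4 = -0.006912; g_pf = 0.103/3.4 = 0.03029; g_lr = -0.348/3.4 = -0.1024.
Total gain g = -0.079022.
A = 1/(1 + 0.079022) = 0.927.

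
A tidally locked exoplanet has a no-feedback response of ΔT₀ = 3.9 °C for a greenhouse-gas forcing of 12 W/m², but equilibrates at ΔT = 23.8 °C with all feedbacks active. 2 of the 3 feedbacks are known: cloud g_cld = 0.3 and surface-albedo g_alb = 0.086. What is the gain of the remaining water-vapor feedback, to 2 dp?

Amplification A = ΔT/ΔT₀ = 23.8/3.9 = 6.103.
Total gain g = 1 − 1/A = 1 − 1/6.103 = 0.8361.
Known gains sum to 0.3 + 0.086 = 0.386.
g_wv = 0.8361 − 0.386 = 0.45.

0.45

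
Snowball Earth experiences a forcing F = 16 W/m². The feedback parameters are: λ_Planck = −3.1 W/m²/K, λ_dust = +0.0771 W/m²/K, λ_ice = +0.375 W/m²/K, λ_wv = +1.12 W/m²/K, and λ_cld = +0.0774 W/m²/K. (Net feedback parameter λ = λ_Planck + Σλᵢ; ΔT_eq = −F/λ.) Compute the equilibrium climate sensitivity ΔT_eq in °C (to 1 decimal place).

11.0 °C

Net feedback parameter λ = (−3.1) + (+0.0771) + (+0.375) + (+1.12) + (+0.0774) = -1.4505 W/m²/K.
ΔT = −F/λ = −16/(-1.4505) = 11.0 °C.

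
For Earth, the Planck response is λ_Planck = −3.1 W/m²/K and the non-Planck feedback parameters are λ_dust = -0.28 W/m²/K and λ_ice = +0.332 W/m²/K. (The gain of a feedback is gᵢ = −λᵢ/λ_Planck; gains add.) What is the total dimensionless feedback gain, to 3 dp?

Convert to gains: g_dust = -0.28/3.1 = -0.09032; g_ice = 0.332/3.1 = 0.1071.
Total gain g = 0.01678.

0.017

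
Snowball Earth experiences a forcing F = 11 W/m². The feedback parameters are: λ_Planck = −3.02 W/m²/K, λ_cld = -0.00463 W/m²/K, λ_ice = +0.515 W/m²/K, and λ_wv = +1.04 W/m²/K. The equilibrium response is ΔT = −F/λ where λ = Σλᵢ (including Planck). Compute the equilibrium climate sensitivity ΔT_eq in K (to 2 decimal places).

Net feedback parameter λ = (−3.02) + (-0.00463) + (+0.515) + (+1.04) = -1.46963 W/m²/K.
ΔT = −F/λ = −11/(-1.46963) = 7.48 K.

7.48 K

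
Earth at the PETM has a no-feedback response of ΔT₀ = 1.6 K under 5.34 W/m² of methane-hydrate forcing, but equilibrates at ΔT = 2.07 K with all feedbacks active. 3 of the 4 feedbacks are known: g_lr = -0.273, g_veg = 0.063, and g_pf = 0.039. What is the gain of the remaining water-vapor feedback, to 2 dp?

Amplification A = ΔT/ΔT₀ = 2.07/1.6 = 1.294.
Total gain g = 1 − 1/A = 1 − 1/1.294 = 0.2272.
Known gains sum to -0.273 + 0.063 + 0.039 = -0.171.
g_wv = 0.2272 + 0.171 = 0.40.

0.40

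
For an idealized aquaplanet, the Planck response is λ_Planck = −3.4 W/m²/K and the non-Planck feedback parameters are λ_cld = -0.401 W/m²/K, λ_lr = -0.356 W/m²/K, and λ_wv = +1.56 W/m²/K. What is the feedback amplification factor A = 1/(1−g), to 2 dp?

1.31

Convert to gains: g_cld = -0.401/3.4 = -0.1179; g_lr = -0.356/3.4 = -0.1047; g_wv = 1.56/3.4 = 0.4588.
Total gain g = 0.2362.
A = 1/(1 − 0.2362) = 1.31.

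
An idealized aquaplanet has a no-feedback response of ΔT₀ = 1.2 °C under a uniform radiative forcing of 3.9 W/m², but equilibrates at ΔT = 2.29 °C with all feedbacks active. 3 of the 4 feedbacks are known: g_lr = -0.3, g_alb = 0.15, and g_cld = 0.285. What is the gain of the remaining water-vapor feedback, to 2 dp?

Amplification A = ΔT/ΔT₀ = 2.29/1.2 = 1.908.
Total gain g = 1 − 1/A = 1 − 1/1.908 = 0.4759.
Known gains sum to -0.3 + 0.15 + 0.285 = 0.135.
g_wv = 0.4759 − 0.135 = 0.34.

0.34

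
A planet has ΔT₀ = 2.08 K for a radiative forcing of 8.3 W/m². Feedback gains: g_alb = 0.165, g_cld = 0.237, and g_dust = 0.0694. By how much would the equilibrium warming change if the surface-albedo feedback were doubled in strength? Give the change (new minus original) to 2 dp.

1.79 K

Original: g = 0.4714, ΔT = 2.08/(1−0.4714) = 3.9349 K.
With doubled surface-albedo: g' = 0.6364, ΔT' = 2.08/(1−0.6364) = 5.7206 K.
Change = 5.7206 − 3.9349 = 1.79 K.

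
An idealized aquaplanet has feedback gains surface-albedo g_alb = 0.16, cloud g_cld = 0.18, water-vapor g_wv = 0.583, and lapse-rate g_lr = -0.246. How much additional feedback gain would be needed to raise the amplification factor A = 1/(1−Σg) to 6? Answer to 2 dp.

Current total gain = 0.677.
Target gain for A = 6: g* = 1 − 1/6 = 0.8333.
Additional gain needed = 0.8333 − 0.677 = 0.16.

0.16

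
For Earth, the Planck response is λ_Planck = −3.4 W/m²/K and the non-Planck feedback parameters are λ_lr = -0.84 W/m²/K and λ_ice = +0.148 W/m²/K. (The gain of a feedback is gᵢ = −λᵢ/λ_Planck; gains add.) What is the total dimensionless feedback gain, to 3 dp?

-0.204

Convert to gains: g_lr = -0.84/3.4 = -0.2471; g_ice = 0.148/3.4 = 0.04353.
Total gain g = -0.20357.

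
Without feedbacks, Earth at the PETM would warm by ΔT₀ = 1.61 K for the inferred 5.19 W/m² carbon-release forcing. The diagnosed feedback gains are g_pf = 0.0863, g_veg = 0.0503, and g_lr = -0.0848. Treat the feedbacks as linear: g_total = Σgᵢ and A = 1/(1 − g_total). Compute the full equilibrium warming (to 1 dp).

1.7 K

Total gain g = 0.0863 + 0.0503 − 0.0848 = 0.0518.
Amplification A = 1/(1 − 0.0518) = 1.055.
ΔT = 1.61 × 1.055 = 1.7 K.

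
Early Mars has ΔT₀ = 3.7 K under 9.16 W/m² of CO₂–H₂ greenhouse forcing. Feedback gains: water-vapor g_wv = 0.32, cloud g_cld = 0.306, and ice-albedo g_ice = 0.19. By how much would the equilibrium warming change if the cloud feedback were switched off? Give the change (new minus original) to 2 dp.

-12.56 K

Original: g = 0.816, ΔT = 3.7/(1−0.816) = 20.1087 K.
Without cloud: g' = 0.51, ΔT' = 3.7/(1−0.51) = 7.5510 K.
Change = 7.5510 − 20.1087 = -12.56 K.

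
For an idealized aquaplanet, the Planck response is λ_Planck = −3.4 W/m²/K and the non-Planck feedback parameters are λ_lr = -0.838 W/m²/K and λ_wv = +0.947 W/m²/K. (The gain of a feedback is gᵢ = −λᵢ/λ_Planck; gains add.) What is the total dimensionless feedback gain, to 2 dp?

0.03

Convert to gains: g_lr = -0.838/3.4 = -0.2465; g_wv = 0.947/3.4 = 0.2785.
Total gain g = 0.032.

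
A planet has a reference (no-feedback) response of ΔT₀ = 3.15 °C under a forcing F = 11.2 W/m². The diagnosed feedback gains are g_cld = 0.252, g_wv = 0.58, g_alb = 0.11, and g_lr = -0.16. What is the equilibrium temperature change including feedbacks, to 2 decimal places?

Total gain g = 0.252 + 0.58 + 0.11 − 0.16 = 0.782.
Amplification A = 1/(1 − 0.782) = 4.587.
ΔT = 3.15 × 4.587 = 14.45 °C.

14.45 °C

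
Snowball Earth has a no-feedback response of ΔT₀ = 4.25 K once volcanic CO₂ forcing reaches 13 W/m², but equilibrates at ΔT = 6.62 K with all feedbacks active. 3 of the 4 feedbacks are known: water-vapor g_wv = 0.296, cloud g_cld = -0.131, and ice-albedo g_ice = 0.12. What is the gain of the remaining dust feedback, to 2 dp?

0.07

Amplification A = ΔT/ΔT₀ = 6.62/4.25 = 1.558.
Total gain g = 1 − 1/A = 1 − 1/1.558 = 0.3582.
Known gains sum to 0.296 − 0.131 + 0.12 = 0.285.
g_dust = 0.3582 − 0.285 = 0.07.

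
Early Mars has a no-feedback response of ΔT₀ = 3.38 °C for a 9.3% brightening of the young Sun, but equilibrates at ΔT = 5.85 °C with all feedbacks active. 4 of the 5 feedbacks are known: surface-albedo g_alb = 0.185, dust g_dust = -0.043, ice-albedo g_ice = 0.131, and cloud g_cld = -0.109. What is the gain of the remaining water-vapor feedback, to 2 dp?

0.26

Amplification A = ΔT/ΔT₀ = 5.85/3.38 = 1.731.
Total gain g = 1 − 1/A = 1 − 1/1.731 = 0.4223.
Known gains sum to 0.185 − 0.043 + 0.131 − 0.109 = 0.164.
g_wv = 0.4223 − 0.164 = 0.26.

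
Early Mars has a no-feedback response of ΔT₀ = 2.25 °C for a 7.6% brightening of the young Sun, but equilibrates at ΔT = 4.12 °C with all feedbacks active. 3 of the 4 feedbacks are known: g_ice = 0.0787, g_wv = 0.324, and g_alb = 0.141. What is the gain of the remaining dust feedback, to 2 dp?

Amplification A = ΔT/ΔT₀ = 4.12/2.25 = 1.831.
Total gain g = 1 − 1/A = 1 − 1/1.831 = 0.4539.
Known gains sum to 0.0787 + 0.324 + 0.141 = 0.5437.
g_dust = 0.4539 − 0.5437 = -0.09.

-0.09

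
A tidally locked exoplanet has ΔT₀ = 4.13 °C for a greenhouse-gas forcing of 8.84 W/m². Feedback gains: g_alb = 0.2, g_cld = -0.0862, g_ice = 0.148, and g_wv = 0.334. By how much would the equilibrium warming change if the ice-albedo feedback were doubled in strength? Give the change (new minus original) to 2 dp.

Original: g = 0.5958, ΔT = 4.13/(1−0.5958) = 10.2177 °C.
With doubled ice-albedo: g' = 0.7438, ΔT' = 4.13/(1−0.7438) = 16.1202 °C.
Change = 16.1202 − 10.2177 = 5.90 °C.

5.90 °C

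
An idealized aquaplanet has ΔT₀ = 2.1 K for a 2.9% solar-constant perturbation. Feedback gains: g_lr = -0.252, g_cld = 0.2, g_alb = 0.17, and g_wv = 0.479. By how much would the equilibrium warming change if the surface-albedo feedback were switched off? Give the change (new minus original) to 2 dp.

-1.55 K

Original: g = 0.597, ΔT = 2.1/(1−0.597) = 5.2109 K.
Without surface-albedo: g' = 0.427, ΔT' = 2.1/(1−0.427) = 3.6649 K.
Change = 3.6649 − 5.2109 = -1.55 K.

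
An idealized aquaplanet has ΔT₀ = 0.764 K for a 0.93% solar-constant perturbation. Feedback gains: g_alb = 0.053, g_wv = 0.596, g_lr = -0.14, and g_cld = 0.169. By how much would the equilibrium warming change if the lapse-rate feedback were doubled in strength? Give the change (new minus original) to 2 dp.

Original: g = 0.678, ΔT = 0.764/(1−0.678) = 2.3727 K.
With doubled lapse-rate: g' = 0.538, ΔT' = 0.764/(1−0.538) = 1.6537 K.
Change = 1.6537 − 2.3727 = -0.72 K.

-0.72 K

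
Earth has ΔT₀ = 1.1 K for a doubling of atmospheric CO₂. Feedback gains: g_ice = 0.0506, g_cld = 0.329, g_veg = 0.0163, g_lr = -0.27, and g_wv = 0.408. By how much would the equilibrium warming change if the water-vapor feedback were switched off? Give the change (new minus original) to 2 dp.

Original: g = 0.5339, ΔT = 1.1/(1−0.5339) = 2.3600 K.
Without water-vapor: g' = 0.1259, ΔT' = 1.1/(1−0.1259) = 1.2584 K.
Change = 1.2584 − 2.3600 = -1.10 K.

-1.10 K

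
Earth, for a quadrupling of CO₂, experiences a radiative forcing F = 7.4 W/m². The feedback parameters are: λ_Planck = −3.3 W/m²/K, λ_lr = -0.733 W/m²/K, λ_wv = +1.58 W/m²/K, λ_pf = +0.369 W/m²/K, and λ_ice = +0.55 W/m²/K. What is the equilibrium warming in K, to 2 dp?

Net feedback parameter λ = (−3.3) + (-0.733) + (+1.58) + (+0.369) + (+0.55) = -1.534 W/m²/K.
ΔT = −F/λ = −7.4/(-1.534) = 4.82 K.

4.82 K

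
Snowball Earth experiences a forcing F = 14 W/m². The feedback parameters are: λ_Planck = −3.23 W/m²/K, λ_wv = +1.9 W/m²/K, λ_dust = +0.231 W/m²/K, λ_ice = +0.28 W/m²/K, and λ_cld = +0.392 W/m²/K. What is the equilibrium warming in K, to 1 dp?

32.8 K

Net feedback parameter λ = (−3.23) + (+1.9) + (+0.231) + (+0.28) + (+0.392) = -0.427 W/m²/K.
ΔT = −F/λ = −14/(-0.427) = 32.8 K.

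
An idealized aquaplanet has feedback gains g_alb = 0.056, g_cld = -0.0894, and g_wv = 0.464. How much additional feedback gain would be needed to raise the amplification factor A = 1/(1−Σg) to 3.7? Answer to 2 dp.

0.30

Current total gain = 0.4306.
Target gain for A = 3.7: g* = 1 − 1/3.7 = 0.7297.
Additional gain needed = 0.7297 − 0.4306 = 0.30.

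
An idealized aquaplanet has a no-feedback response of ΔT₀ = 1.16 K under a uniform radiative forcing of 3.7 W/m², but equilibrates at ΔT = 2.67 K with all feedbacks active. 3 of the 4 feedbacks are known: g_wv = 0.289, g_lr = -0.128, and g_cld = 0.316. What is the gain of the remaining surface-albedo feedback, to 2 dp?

0.09

Amplification A = ΔT/ΔT₀ = 2.67/1.16 = 2.302.
Total gain g = 1 − 1/A = 1 − 1/2.302 = 0.5656.
Known gains sum to 0.289 − 0.128 + 0.316 = 0.477.
g_alb = 0.5656 − 0.477 = 0.09.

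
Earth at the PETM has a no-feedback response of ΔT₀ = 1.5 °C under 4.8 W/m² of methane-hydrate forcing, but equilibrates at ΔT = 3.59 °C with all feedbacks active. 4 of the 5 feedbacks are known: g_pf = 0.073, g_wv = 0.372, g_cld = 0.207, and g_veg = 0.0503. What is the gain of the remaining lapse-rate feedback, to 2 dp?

Amplification A = ΔT/ΔT₀ = 3.59/1.5 = 2.393.
Total gain g = 1 − 1/A = 1 − 1/2.393 = 0.5821.
Known gains sum to 0.073 + 0.372 + 0.207 + 0.0503 = 0.7023.
g_lr = 0.5821 − 0.7023 = -0.12.

-0.12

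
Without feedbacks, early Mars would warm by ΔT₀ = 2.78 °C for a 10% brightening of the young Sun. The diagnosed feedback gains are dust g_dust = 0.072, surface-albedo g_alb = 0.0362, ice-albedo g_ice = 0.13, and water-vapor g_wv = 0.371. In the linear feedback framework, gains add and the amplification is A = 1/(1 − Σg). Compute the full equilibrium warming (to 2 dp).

7.11 °C

Total gain g = 0.072 + 0.0362 + 0.13 + 0.371 = 0.6092.
Amplification A = 1/(1 − 0.6092) = 2.559.
ΔT = 2.78 × 2.559 = 7.11 °C.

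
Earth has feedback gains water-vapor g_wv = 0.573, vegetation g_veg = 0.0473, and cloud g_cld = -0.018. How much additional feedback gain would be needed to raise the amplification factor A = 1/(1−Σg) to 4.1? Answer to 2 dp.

0.15

Current total gain = 0.6023.
Target gain for A = 4.1: g* = 1 − 1/4.1 = 0.7561.
Additional gain needed = 0.7561 − 0.6023 = 0.15.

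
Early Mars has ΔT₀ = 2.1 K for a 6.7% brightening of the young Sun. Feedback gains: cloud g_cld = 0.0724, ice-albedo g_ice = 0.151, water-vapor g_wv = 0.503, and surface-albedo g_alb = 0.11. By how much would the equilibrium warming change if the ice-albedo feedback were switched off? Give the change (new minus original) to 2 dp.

Original: g = 0.8364, ΔT = 2.1/(1−0.8364) = 12.8362 K.
Without ice-albedo: g' = 0.6854, ΔT' = 2.1/(1−0.6854) = 6.6751 K.
Change = 6.6751 − 12.8362 = -6.16 K.

-6.16 K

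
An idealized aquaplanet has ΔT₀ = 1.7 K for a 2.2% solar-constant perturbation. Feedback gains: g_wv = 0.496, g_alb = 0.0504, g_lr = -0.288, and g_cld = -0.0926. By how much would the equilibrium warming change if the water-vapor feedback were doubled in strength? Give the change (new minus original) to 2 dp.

Original: g = 0.1658, ΔT = 1.7/(1−0.1658) = 2.0379 K.
With doubled water-vapor: g' = 0.6618, ΔT' = 1.7/(1−0.6618) = 5.0266 K.
Change = 5.0266 − 2.0379 = 2.99 K.

2.99 K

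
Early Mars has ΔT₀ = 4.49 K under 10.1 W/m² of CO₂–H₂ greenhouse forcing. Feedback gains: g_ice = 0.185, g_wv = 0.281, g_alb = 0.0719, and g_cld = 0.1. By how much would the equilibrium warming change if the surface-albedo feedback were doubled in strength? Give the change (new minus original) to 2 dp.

Original: g = 0.6379, ΔT = 4.49/(1−0.6379) = 12.3999 K.
With doubled surface-albedo: g' = 0.7098, ΔT' = 4.49/(1−0.7098) = 15.4721 K.
Change = 15.4721 − 12.3999 = 3.07 K.

3.07 K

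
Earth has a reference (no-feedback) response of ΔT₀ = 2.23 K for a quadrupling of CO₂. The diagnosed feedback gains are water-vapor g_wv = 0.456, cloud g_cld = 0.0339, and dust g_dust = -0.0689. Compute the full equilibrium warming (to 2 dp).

3.85 K

Total gain g = 0.456 + 0.0339 − 0.0689 = 0.421.
Amplification A = 1/(1 − 0.421) = 1.727.
ΔT = 2.23 × 1.727 = 3.85 K.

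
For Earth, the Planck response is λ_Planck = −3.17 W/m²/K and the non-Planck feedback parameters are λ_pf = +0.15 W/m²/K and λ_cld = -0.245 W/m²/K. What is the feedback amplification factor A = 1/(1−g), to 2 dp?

Convert to gains: g_pf = 0.15/3.17 = 0.04732; g_cld = -0.245/3.17 = -0.07729.
Total gain g = -0.02997.
A = 1/(1 + 0.02997) = 0.97.

0.97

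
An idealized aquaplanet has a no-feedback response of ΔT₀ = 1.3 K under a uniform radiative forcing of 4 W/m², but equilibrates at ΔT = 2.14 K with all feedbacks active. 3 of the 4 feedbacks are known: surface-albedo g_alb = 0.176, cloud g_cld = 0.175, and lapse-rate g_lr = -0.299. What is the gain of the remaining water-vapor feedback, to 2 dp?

Amplification A = ΔT/ΔT₀ = 2.14/1.3 = 1.646.
Total gain g = 1 − 1/A = 1 − 1/1.646 = 0.3925.
Known gains sum to 0.176 + 0.175 − 0.299 = 0.052.
g_wv = 0.3925 − 0.052 = 0.34.

0.34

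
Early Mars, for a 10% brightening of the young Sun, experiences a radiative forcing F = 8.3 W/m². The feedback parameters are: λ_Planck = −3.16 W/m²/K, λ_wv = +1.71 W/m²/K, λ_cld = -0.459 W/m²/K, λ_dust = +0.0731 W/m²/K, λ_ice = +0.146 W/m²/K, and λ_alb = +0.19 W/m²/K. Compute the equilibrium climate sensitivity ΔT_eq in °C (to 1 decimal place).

Net feedback parameter λ = (−3.16) + (+1.71) + (-0.459) + (+0.0731) + (+0.146) + (+0.19) = -1.4999 W/m²/K.
ΔT = −F/λ = −8.3/(-1.4999) = 5.5 °C.

5.5 °C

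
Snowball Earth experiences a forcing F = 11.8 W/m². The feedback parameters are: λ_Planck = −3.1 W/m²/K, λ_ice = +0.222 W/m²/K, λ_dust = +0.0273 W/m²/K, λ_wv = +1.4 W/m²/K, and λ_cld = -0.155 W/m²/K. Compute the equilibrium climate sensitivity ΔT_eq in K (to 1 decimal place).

7.3 K

Net feedback parameter λ = (−3.1) + (+0.222) + (+0.0273) + (+1.4) + (-0.155) = -1.6057 W/m²/K.
ΔT = −F/λ = −11.8/(-1.6057) = 7.3 K.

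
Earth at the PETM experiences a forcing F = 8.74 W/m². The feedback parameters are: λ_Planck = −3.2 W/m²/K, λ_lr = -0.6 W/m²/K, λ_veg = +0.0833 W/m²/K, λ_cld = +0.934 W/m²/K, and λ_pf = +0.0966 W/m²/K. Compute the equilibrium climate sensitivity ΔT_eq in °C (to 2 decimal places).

Net feedback parameter λ = (−3.2) + (-0.6) + (+0.0833) + (+0.934) + (+0.0966) = -2.6861 W/m²/K.
ΔT = −F/λ = −8.74/(-2.6861) = 3.25 °C.

3.25 °C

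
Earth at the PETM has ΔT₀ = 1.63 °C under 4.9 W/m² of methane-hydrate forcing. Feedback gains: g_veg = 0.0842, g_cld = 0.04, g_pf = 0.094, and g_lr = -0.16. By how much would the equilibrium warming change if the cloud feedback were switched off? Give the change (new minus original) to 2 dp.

-0.07 °C

Original: g = 0.0582, ΔT = 1.63/(1−0.0582) = 1.7307 °C.
Without cloud: g' = 0.0182, ΔT' = 1.63/(1−0.0182) = 1.6602 °C.
Change = 1.6602 − 1.7307 = -0.07 °C.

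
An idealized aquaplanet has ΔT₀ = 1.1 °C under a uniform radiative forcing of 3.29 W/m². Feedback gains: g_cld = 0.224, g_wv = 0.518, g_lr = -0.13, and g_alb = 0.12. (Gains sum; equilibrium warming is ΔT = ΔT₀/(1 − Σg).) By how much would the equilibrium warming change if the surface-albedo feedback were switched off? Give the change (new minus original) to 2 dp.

-1.27 °C

Original: g = 0.732, ΔT = 1.1/(1−0.732) = 4.1045 °C.
Without surface-albedo: g' = 0.612, ΔT' = 1.1/(1−0.612) = 2.8351 °C.
Change = 2.8351 − 4.1045 = -1.27 °C.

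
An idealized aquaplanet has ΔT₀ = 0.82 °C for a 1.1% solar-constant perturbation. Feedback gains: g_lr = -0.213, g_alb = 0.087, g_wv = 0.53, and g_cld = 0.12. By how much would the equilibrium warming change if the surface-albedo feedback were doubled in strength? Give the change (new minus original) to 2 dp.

Original: g = 0.524, ΔT = 0.82/(1−0.524) = 1.7227 °C.
With doubled surface-albedo: g' = 0.611, ΔT' = 0.82/(1−0.611) = 2.1080 °C.
Change = 2.1080 − 1.7227 = 0.39 °C.

0.39 °C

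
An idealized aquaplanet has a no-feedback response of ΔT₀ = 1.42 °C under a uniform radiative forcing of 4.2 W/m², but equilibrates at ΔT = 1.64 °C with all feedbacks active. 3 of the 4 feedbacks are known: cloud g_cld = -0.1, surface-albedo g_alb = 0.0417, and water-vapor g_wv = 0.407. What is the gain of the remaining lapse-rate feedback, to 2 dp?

-0.21

Amplification A = ΔT/ΔT₀ = 1.64/1.42 = 1.155.
Total gain g = 1 − 1/A = 1 − 1/1.155 = 0.1342.
Known gains sum to -0.1 + 0.0417 + 0.407 = 0.3487.
g_lr = 0.1342 − 0.3487 = -0.21.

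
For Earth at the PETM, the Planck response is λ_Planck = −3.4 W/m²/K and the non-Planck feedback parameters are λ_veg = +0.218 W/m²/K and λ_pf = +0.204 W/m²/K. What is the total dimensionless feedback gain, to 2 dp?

Convert to gains: g_veg = 0.218/3.4 = 0.06412; g_pf = 0.204/3.4 = 0.06.
Total gain g = 0.12412.

0.12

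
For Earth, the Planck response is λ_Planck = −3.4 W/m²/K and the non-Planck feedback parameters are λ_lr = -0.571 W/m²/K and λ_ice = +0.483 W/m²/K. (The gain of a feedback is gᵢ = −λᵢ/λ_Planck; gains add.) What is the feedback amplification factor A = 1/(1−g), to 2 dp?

Convert to gains: g_lr = -0.571/3.4 = -0.1679; g_ice = 0.483/3.4 = 0.1421.
Total gain g = -0.0258.
A = 1/(1 + 0.0258) = 0.97.

0.97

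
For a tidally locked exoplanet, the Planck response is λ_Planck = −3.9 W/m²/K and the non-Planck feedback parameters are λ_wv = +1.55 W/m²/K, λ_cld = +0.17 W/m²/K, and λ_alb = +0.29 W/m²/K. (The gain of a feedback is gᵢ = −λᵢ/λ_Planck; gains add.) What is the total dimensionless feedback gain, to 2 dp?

Convert to gains: g_wv = 1.55/3.9 = 0.3974; g_cld = 0.17/3.9 = 0.04359; g_alb = 0.29/3.9 = 0.07436.
Total gain g = 0.51535.

0.52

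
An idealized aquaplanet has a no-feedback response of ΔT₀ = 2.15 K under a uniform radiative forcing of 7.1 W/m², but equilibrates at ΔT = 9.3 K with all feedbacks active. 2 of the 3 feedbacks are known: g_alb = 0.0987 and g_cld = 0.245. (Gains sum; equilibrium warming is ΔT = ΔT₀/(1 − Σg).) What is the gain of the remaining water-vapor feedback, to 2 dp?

0.43

Amplification A = ΔT/ΔT₀ = 9.3/2.15 = 4.326.
Total gain g = 1 − 1/A = 1 − 1/4.326 = 0.7688.
Known gains sum to 0.0987 + 0.245 = 0.3437.
g_wv = 0.7688 − 0.3437 = 0.43.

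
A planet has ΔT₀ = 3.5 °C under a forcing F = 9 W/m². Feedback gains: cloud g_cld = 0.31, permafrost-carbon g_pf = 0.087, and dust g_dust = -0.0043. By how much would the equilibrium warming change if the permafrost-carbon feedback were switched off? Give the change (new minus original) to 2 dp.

-0.72 °C

Original: g = 0.3927, ΔT = 3.5/(1−0.3927) = 5.7632 °C.
Without permafrost-carbon: g' = 0.3057, ΔT' = 3.5/(1−0.3057) = 5.0410 °C.
Change = 5.0410 − 5.7632 = -0.72 °C.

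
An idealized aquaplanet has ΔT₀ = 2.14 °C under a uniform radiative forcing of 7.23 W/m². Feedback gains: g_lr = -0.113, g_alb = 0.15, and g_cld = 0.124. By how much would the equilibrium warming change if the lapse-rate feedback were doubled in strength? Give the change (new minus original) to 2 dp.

-0.30 °C

Original: g = 0.161, ΔT = 2.14/(1−0.161) = 2.5507 °C.
With doubled lapse-rate: g' = 0.048, ΔT' = 2.14/(1−0.048) = 2.2479 °C.
Change = 2.2479 − 2.5507 = -0.30 °C.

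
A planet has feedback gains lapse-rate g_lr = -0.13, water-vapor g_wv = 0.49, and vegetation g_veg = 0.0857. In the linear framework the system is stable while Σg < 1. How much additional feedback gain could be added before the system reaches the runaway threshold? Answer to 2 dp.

Current total gain = -0.13 + 0.49 + 0.0857 = 0.4457.
Margin to runaway = 1 − 0.4457 = 0.55.

0.55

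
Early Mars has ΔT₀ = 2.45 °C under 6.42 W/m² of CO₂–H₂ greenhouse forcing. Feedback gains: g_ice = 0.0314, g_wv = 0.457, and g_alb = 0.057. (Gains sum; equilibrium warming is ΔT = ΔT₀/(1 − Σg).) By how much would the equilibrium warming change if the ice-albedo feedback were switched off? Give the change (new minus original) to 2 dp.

-0.35 °C

Original: g = 0.5454, ΔT = 2.45/(1−0.5454) = 5.3894 °C.
Without ice-albedo: g' = 0.514, ΔT' = 2.45/(1−0.514) = 5.0412 °C.
Change = 5.0412 − 5.3894 = -0.35 °C.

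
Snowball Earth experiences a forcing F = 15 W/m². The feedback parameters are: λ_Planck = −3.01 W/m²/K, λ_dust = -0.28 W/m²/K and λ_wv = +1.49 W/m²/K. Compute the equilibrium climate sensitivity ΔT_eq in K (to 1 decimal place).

Net feedback parameter λ = (−3.01) + (-0.28) + (+1.49) = -1.8 W/m²/K.
ΔT = −F/λ = −15/(-1.8) = 8.3 K.

8.3 K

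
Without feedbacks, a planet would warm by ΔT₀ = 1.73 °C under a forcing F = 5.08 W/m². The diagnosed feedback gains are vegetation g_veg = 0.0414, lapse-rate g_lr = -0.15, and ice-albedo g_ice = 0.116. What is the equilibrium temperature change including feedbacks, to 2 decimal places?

Total gain g = 0.0414 − 0.15 + 0.116 = 0.0074.
Amplification A = 1/(1 − 0.0074) = 1.007.
ΔT = 1.73 × 1.007 = 1.74 °C.

1.74 °C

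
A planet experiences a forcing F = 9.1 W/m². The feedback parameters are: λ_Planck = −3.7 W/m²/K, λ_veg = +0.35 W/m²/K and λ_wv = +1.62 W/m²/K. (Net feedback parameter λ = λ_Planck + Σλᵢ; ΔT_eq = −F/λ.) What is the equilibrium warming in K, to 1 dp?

Net feedback parameter λ = (−3.7) + (+0.35) + (+1.62) = -1.73 W/m²/K.
ΔT = −F/λ = −9.1/(-1.73) = 5.3 K.

5.3 K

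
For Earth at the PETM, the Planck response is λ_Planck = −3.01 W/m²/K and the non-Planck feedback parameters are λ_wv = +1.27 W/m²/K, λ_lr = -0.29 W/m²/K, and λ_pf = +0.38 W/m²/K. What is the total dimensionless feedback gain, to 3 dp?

Convert to gains: g_wv = 1.27/3.01 = 0.4219; g_lr = -0.29/3.01 = -0.09635; g_pf = 0.38/3.01 = 0.1262.
Total gain g = 0.45175.

0.452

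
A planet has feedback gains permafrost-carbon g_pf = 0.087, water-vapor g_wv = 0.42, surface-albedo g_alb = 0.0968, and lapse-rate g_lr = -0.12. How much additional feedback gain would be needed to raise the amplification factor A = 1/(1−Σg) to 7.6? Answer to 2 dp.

Current total gain = 0.4838.
Target gain for A = 7.6: g* = 1 − 1/7.6 = 0.8684.
Additional gain needed = 0.8684 − 0.4838 = 0.38.

0.38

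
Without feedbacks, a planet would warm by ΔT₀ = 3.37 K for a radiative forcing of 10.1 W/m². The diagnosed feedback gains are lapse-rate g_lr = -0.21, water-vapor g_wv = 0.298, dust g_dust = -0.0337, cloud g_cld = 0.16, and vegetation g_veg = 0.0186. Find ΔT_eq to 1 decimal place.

Total gain g = -0.21 + 0.298 − 0.0337 + 0.16 + 0.0186 = 0.2329.
Amplification A = 1/(1 − 0.2329) = 1.304.
ΔT = 3.37 × 1.304 = 4.4 K.

4.4 K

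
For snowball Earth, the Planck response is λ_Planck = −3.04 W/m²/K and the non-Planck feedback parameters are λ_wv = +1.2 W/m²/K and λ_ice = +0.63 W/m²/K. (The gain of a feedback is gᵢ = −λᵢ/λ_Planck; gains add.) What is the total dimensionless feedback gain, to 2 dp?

0.60

Convert to gains: g_wv = 1.2/3.04 = 0.3947; g_ice = 0.63/3.04 = 0.2072.
Total gain g = 0.6019.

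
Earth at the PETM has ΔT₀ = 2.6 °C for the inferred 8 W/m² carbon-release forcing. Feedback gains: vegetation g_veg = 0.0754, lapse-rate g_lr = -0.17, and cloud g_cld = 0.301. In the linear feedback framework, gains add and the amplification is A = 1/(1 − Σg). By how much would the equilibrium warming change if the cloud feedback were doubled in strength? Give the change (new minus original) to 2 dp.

Original: g = 0.2064, ΔT = 2.6/(1−0.2064) = 3.2762 °C.
With doubled cloud: g' = 0.5074, ΔT' = 2.6/(1−0.5074) = 5.2781 °C.
Change = 5.2781 − 3.2762 = 2.00 °C.

2.00 °C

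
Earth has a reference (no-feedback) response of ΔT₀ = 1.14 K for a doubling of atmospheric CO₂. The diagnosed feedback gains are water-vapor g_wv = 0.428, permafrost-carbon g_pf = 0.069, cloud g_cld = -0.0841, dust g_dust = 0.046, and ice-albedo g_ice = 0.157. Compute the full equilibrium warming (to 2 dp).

Total gain g = 0.428 + 0.069 − 0.0841 + 0.046 + 0.157 = 0.6159.
Amplification A = 1/(1 − 0.6159) = 2.603.
ΔT = 1.14 × 2.603 = 2.97 K.

2.97 K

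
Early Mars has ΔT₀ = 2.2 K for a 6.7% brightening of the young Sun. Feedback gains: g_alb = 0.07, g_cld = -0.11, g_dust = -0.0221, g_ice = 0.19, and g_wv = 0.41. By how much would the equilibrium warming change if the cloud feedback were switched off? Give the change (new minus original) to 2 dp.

Original: g = 0.5379, ΔT = 2.2/(1−0.5379) = 4.7609 K.
Without cloud: g' = 0.6479, ΔT' = 2.2/(1−0.6479) = 6.2482 K.
Change = 6.2482 − 4.7609 = 1.49 K.

1.49 K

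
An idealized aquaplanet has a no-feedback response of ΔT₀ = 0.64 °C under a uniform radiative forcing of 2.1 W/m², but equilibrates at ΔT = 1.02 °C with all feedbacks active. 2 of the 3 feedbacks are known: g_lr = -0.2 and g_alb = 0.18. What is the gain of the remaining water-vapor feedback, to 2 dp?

Amplification A = ΔT/ΔT₀ = 1.02/0.64 = 1.594.
Total gain g = 1 − 1/A = 1 − 1/1.594 = 0.3726.
Known gains sum to -0.2 + 0.18 = -0.02.
g_wv = 0.3726 + 0.02 = 0.39.

0.39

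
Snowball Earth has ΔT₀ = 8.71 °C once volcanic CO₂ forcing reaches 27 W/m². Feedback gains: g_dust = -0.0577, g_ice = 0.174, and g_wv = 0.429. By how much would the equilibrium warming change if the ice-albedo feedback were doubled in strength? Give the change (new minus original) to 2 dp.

11.87 °C

Original: g = 0.5453, ΔT = 8.71/(1−0.5453) = 19.1555 °C.
With doubled ice-albedo: g' = 0.7193, ΔT' = 8.71/(1−0.7193) = 31.0296 °C.
Change = 31.0296 − 19.1555 = 11.87 °C.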